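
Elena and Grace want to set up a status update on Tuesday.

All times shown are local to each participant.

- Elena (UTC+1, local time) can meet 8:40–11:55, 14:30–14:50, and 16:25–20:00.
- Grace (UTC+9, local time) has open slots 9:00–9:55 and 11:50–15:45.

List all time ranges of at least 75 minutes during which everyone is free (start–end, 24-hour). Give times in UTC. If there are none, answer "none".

Elena → UTC: 07:40–10:55, 13:30–13:50, 15:25–19:00.
Grace → UTC: 00:00–00:55, 02:50–06:45.
Elena ∩ Grace: (none).
Windows ≥ 75 min: (none).

none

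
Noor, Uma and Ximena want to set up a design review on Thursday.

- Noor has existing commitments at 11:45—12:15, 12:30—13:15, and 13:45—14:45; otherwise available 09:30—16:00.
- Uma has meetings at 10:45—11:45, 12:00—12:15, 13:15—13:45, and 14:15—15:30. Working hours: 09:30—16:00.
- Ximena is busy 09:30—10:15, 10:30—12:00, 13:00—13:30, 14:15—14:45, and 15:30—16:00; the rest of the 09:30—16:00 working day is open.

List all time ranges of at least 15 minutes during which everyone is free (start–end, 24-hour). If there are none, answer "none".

10:15–10:30, 12:15–12:30

Noor free within 09:30–16:00: 09:30–11:45, 12:15–12:30, 13:15–13:45, 14:45–16:00.
Uma free within 09:30–16:00: 09:30–10:45, 11:45–12:00, 12:15–13:15, 13:45–14:15, 15:30–16:00.
Ximena free within 09:30–16:00: 10:15–10:30, 12:00–13:00, 13:30–14:15, 14:45–15:30.
Noor ∩ Uma: 09:30–10:45, 12:15–12:30, 15:30–16:00.
Noor ∩ Uma ∩ Ximena: 10:15–10:30, 12:15–12:30.
Windows ≥ 15 min: 10:15–10:30, 12:15–12:30.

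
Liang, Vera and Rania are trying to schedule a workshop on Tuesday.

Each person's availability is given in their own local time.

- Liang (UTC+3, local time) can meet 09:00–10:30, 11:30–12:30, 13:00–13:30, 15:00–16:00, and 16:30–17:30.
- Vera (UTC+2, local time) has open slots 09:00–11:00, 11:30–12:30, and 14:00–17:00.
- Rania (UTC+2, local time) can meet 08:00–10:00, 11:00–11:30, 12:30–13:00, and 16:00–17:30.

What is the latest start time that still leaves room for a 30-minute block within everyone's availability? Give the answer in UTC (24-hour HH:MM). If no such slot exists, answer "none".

Liang → UTC: 06:00–07:30, 08:30–09:30, 10:00–10:30, 12:00–13:00, 13:30–14:30.
Vera → UTC: 07:00–09:00, 09:30–10:30, 12:00–15:00.
Rania → UTC: 06:00–08:00, 09:00–09:30, 10:30–11:00, 14:00–15:30.
Liang ∩ Vera: 07:00–07:30, 08:30–09:00, 10:00–10:30, 12:00–13:00, 13:30–14:30.
Liang ∩ Vera ∩ Rania: 07:00–07:30, 14:00–14:30.
Windows ≥ 30 min: 07:00–07:30, 14:00–14:30.
Latest start in the last window 14:00–14:30 is 14:30 − 30 min = 14:00.

14:00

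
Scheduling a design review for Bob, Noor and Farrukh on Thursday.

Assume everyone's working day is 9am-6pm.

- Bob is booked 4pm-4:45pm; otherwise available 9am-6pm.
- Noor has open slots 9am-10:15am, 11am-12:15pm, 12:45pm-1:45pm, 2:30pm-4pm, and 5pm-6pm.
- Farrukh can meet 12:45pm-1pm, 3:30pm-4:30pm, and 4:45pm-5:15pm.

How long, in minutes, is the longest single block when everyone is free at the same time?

Bob free within 09:00–18:00: 09:00–16:00, 16:45–18:00.
Bob ∩ Noor: 09:00–10:15, 11:00–12:15, 12:45–13:45, 14:30–16:00, 17:00–18:00.
Bob ∩ Noor ∩ Farrukh: 12:45–13:00, 15:30–16:00, 17:00–17:15.
Common window lengths: 15, 30, 15 min; longest is 30.

30 minutes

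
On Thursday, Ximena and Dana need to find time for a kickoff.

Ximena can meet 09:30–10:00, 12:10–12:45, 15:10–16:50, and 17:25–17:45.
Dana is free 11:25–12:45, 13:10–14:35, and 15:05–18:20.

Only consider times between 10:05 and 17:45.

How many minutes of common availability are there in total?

Ximena ∩ Dana: 12:10–12:45, 15:10–16:50, 17:25–17:45.
Restricted to 10:05–17:45: 12:10–12:45, 15:10–16:50, 17:25–17:45.
Total common minutes: 35 + 100 + 20 = 155.

155 minutes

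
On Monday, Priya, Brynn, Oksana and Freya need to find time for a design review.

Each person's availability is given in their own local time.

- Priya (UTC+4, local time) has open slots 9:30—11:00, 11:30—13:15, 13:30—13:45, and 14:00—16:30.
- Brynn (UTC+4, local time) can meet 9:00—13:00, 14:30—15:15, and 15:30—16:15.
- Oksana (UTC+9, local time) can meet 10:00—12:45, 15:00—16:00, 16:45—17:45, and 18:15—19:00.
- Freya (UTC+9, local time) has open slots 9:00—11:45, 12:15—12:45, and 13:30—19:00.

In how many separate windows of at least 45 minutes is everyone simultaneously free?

2

Priya → UTC: 05:30–07:00, 07:30–09:15, 09:30–09:45, 10:00–12:30.
Brynn → UTC: 05:00–09:00, 10:30–11:15, 11:30–12:15.
Oksana → UTC: 01:00–03:45, 06:00–07:00, 07:45–08:45, 09:15–10:00.
Freya → UTC: 00:00–02:45, 03:15–03:45, 04:30–10:00.
Priya ∩ Brynn: 05:30–07:00, 07:30–09:00, 10:30–11:15, 11:30–12:15.
Priya ∩ Brynn ∩ Oksana: 06:00–07:00, 07:45–08:45.
Priya ∩ Brynn ∩ Oksana ∩ Freya: 06:00–07:00, 07:45–08:45.
Windows ≥ 45 min: 06:00–07:00, 07:45–08:45.
That's 2 windows.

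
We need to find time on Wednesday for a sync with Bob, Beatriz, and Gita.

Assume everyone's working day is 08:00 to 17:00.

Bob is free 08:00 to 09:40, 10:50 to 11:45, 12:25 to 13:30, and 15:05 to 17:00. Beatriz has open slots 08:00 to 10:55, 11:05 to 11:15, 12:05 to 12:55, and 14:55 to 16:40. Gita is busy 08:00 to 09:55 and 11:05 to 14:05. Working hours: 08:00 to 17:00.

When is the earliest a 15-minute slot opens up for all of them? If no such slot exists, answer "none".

15:05

Gita free within 08:00–17:00: 09:55–11:05, 14:05–17:00.
Bob ∩ Beatriz: 08:00–09:40, 10:50–10:55, 11:05–11:15, 12:25–12:55, 15:05–16:40.
Bob ∩ Beatriz ∩ Gita: 10:50–10:55, 15:05–16:40.
Windows ≥ 15 min: 15:05–16:40.
Earliest such window starts at 15:05.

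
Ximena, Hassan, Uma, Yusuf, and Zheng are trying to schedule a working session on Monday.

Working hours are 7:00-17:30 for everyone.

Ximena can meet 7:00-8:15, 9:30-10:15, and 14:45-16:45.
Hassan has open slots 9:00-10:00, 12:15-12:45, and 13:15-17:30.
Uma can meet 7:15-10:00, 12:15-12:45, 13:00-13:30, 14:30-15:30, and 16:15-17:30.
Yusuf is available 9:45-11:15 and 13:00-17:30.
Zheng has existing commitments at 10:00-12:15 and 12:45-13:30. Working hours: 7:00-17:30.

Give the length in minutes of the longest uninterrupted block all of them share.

Zheng free within 07:00–17:30: 07:00–10:00, 12:15–12:45, 13:30–17:30.
Ximena ∩ Hassan: 09:30–10:00, 14:45–16:45.
Ximena ∩ Hassan ∩ Uma: 09:30–10:00, 14:45–15:30, 16:15–16:45.
Ximena ∩ Hassan ∩ Uma ∩ Yusuf: 09:45–10:00, 14:45–15:30, 16:15–16:45.
Ximena ∩ Hassan ∩ Uma ∩ Yusuf ∩ Zheng: 09:45–10:00, 14:45–15:30, 16:15–16:45.
Common window lengths: 15, 45, 30 min; longest is 45.

45 minutes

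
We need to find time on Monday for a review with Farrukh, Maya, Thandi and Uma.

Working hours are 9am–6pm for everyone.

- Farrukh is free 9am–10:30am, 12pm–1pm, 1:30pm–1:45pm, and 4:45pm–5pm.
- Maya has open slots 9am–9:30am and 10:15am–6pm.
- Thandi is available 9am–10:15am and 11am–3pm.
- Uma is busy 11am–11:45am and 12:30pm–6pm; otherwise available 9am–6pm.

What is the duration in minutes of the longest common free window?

30 minutes

Uma free within 09:00–18:00: 09:00–11:00, 11:45–12:30.
Farrukh ∩ Maya: 09:00–09:30, 10:15–10:30, 12:00–13:00, 13:30–13:45, 16:45–17:00.
Farrukh ∩ Maya ∩ Thandi: 09:00–09:30, 12:00–13:00, 13:30–13:45.
Farrukh ∩ Maya ∩ Thandi ∩ Uma: 09:00–09:30, 12:00–12:30.
Common window lengths: 30, 30 min; longest is 30.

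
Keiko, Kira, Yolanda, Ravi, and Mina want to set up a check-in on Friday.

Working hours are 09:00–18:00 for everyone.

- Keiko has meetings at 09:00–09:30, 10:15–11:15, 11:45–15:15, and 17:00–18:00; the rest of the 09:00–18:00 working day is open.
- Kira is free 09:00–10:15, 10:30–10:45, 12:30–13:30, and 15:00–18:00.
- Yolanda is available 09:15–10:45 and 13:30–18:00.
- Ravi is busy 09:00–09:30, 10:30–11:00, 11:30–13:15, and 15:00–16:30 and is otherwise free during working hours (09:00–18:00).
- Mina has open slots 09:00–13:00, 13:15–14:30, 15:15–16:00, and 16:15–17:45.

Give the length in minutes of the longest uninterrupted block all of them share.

45 minutes

Keiko free within 09:00–18:00: 09:30–10:15, 11:15–11:45, 15:15–17:00.
Ravi free within 09:00–18:00: 09:30–10:30, 11:00–11:30, 13:15–15:00, 16:30–18:00.
Keiko ∩ Kira: 09:30–10:15, 15:15–17:00.
Keiko ∩ Kira ∩ Yolanda: 09:30–10:15, 15:15–17:00.
Keiko ∩ Kira ∩ Yolanda ∩ Ravi: 09:30–10:15, 16:30–17:00.
Keiko ∩ Kira ∩ Yolanda ∩ Ravi ∩ Mina: 09:30–10:15, 16:30–17:00.
Common window lengths: 45, 30 min; longest is 45.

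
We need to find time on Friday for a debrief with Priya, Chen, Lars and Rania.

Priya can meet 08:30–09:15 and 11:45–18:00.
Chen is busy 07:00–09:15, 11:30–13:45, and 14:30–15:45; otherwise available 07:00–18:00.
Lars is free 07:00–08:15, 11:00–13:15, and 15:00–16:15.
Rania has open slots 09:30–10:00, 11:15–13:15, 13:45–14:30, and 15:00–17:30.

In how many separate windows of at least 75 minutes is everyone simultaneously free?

Chen free within 07:00–18:00: 09:15–11:30, 13:45–14:30, 15:45–18:00.
Priya ∩ Chen: 13:45–14:30, 15:45–18:00.
Priya ∩ Chen ∩ Lars: 15:45–16:15.
Priya ∩ Chen ∩ Lars ∩ Rania: 15:45–16:15.
Windows ≥ 75 min: (none).
That's 0 windows.

0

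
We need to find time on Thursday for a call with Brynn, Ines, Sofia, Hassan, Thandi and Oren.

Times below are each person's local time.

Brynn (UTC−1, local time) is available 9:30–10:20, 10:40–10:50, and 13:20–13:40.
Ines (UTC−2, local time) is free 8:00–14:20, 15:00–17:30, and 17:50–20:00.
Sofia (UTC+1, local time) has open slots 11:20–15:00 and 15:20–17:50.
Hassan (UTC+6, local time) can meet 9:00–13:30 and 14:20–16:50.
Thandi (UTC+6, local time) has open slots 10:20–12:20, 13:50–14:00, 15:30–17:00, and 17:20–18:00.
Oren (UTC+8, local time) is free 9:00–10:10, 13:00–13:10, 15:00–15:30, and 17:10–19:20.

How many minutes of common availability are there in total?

20 minutes

Brynn → UTC: 10:30–11:20, 11:40–11:50, 14:20–14:40.
Ines → UTC: 10:00–16:20, 17:00–19:30, 19:50–22:00.
Sofia → UTC: 10:20–14:00, 14:20–16:50.
Hassan → UTC: 03:00–07:30, 08:20–10:50.
Thandi → UTC: 04:20–06:20, 07:50–08:00, 09:30–11:00, 11:20–12:00.
Oren → UTC: 01:00–02:10, 05:00–05:10, 07:00–07:30, 09:10–11:20.
Brynn ∩ Ines: 10:30–11:20, 11:40–11:50, 14:20–14:40.
Brynn ∩ Ines ∩ Sofia: 10:30–11:20, 11:40–11:50, 14:20–14:40.
Brynn ∩ Ines ∩ Sofia ∩ Hassan: 10:30–10:50.
Brynn ∩ Ines ∩ Sofia ∩ Hassan ∩ Thandi: 10:30–10:50.
Brynn ∩ Ines ∩ Sofia ∩ Hassan ∩ Thandi ∩ Oren: 10:30–10:50.
Total common minutes: 20.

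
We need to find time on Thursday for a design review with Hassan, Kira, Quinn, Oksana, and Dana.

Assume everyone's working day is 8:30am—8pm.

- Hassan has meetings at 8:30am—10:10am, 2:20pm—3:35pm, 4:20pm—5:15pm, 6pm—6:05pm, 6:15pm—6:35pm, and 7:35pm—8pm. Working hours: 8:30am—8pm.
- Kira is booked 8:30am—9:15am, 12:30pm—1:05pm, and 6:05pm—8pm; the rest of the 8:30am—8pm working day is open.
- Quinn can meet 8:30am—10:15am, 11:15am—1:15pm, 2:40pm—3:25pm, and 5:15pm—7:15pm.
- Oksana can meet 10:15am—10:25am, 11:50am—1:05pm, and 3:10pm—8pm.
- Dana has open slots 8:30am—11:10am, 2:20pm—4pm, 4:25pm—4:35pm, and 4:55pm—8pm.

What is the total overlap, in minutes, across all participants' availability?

45 minutes

Hassan free within 08:30–20:00: 10:10–14:20, 15:35–16:20, 17:15–18:00, 18:05–18:15, 18:35–19:35.
Kira free within 08:30–20:00: 09:15–12:30, 13:05–18:05.
Hassan ∩ Kira: 10:10–12:30, 13:05–14:20, 15:35–16:20, 17:15–18:00.
Hassan ∩ Kira ∩ Quinn: 10:10–10:15, 11:15–12:30, 13:05–13:15, 17:15–18:00.
Hassan ∩ Kira ∩ Quinn ∩ Oksana: 11:50–12:30, 17:15–18:00.
Hassan ∩ Kira ∩ Quinn ∩ Oksana ∩ Dana: 17:15–18:00.
Total common minutes: 45.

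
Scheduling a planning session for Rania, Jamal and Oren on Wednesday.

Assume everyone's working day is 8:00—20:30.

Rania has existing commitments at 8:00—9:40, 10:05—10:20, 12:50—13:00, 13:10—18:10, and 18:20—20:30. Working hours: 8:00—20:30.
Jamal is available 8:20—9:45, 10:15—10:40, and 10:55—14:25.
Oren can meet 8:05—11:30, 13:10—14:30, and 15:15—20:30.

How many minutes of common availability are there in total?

Rania free within 08:00–20:30: 09:40–10:05, 10:20–12:50, 13:00–13:10, 18:10–18:20.
Rania ∩ Jamal: 09:40–09:45, 10:20–10:40, 10:55–12:50, 13:00–13:10.
Rania ∩ Jamal ∩ Oren: 09:40–09:45, 10:20–10:40, 10:55–11:30.
Total common minutes: 5 + 20 + 35 = 60.

60 minutes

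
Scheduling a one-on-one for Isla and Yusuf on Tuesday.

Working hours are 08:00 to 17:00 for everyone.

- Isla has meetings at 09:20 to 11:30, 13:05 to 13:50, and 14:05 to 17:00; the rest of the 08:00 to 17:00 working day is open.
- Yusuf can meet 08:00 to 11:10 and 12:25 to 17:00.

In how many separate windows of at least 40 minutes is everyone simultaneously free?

Isla free within 08:00–17:00: 08:00–09:20, 11:30–13:05, 13:50–14:05.
Isla ∩ Yusuf: 08:00–09:20, 12:25–13:05, 13:50–14:05.
Windows ≥ 40 min: 08:00–09:20, 12:25–13:05.
That's 2 windows.

2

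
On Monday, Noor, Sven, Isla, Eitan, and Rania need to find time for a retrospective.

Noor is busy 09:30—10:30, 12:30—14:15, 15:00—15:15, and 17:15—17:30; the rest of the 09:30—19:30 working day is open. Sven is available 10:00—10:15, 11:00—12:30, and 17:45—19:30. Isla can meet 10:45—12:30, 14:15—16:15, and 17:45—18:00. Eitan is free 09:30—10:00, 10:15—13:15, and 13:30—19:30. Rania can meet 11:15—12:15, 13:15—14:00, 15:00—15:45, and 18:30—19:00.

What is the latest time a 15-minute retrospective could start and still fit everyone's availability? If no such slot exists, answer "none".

12:00

Noor free within 09:30–19:30: 10:30–12:30, 14:15–15:00, 15:15–17:15, 17:30–19:30.
Noor ∩ Sven: 11:00–12:30, 17:45–19:30.
Noor ∩ Sven ∩ Isla: 11:00–12:30, 17:45–18:00.
Noor ∩ Sven ∩ Isla ∩ Eitan: 11:00–12:30, 17:45–18:00.
Noor ∩ Sven ∩ Isla ∩ Eitan ∩ Rania: 11:15–12:15.
Windows ≥ 15 min: 11:15–12:15.
Latest start in the last window 11:15–12:15 is 12:15 − 15 min = 12:00.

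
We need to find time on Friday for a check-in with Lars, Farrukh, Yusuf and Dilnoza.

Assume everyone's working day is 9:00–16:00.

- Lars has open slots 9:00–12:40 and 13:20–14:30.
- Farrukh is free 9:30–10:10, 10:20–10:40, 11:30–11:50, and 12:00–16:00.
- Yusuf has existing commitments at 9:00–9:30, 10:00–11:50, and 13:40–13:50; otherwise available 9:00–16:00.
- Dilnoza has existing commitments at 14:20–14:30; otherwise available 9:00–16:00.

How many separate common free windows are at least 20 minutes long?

4

Yusuf free within 09:00–16:00: 09:30–10:00, 11:50–13:40, 13:50–16:00.
Dilnoza free within 09:00–16:00: 09:00–14:20, 14:30–16:00.
Lars ∩ Farrukh: 09:30–10:10, 10:20–10:40, 11:30–11:50, 12:00–12:40, 13:20–14:30.
Lars ∩ Farrukh ∩ Yusuf: 09:30–10:00, 12:00–12:40, 13:20–13:40, 13:50–14:30.
Lars ∩ Farrukh ∩ Yusuf ∩ Dilnoza: 09:30–10:00, 12:00–12:40, 13:20–13:40, 13:50–14:20.
Windows ≥ 20 min: 09:30–10:00, 12:00–12:40, 13:20–13:40, 13:50–14:20.
That's 4 windows.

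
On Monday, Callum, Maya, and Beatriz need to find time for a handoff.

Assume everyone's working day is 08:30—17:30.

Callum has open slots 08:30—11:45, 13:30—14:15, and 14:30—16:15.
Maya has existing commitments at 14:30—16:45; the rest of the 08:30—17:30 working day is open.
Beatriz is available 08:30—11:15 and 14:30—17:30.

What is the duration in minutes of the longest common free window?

165 minutes

Maya free within 08:30–17:30: 08:30–14:30, 16:45–17:30.
Callum ∩ Maya: 08:30–11:45, 13:30–14:15.
Callum ∩ Maya ∩ Beatriz: 08:30–11:15.
Single common window of 165 minutes.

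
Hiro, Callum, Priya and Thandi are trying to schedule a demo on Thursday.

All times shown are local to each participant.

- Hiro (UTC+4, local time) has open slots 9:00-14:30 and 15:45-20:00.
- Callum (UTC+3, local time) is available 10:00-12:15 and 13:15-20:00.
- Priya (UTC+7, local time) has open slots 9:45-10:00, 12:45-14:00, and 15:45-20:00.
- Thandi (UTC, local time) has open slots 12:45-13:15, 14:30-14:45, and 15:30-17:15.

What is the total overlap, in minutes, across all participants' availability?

Hiro → UTC: 05:00–10:30, 11:45–16:00.
Callum → UTC: 07:00–09:15, 10:15–17:00.
Priya → UTC: 02:45–03:00, 05:45–07:00, 08:45–13:00.
Thandi → UTC: 12:45–13:15, 14:30–14:45, 15:30–17:15.
Hiro ∩ Callum: 07:00–09:15, 10:15–10:30, 11:45–16:00.
Hiro ∩ Callum ∩ Priya: 08:45–09:15, 10:15–10:30, 11:45–13:00.
Hiro ∩ Callum ∩ Priya ∩ Thandi: 12:45–13:00.
Total common minutes: 15.

15 minutes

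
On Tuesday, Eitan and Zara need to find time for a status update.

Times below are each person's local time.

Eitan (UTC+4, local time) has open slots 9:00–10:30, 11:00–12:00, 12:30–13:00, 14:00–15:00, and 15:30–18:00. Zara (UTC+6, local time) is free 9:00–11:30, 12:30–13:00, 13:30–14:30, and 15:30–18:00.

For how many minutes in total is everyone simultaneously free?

Eitan → UTC: 05:00–06:30, 07:00–08:00, 08:30–09:00, 10:00–11:00, 11:30–14:00.
Zara → UTC: 03:00–05:30, 06:30–07:00, 07:30–08:30, 09:30–12:00.
Eitan ∩ Zara: 05:00–05:30, 07:30–08:00, 10:00–11:00, 11:30–12:00.
Total common minutes: 30 + 30 + 60 + 30 = 150.

150 minutes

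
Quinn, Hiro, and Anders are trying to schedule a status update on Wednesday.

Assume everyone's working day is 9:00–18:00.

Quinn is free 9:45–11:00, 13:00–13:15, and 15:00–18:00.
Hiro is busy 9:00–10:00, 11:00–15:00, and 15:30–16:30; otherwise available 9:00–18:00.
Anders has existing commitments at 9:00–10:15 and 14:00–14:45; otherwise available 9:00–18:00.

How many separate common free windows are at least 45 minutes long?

2

Hiro free within 09:00–18:00: 10:00–11:00, 15:00–15:30, 16:30–18:00.
Anders free within 09:00–18:00: 10:15–14:00, 14:45–18:00.
Quinn ∩ Hiro: 10:00–11:00, 15:00–15:30, 16:30–18:00.
Quinn ∩ Hiro ∩ Anders: 10:15–11:00, 15:00–15:30, 16:30–18:00.
Windows ≥ 45 min: 10:15–11:00, 16:30–18:00.
That's 2 windows.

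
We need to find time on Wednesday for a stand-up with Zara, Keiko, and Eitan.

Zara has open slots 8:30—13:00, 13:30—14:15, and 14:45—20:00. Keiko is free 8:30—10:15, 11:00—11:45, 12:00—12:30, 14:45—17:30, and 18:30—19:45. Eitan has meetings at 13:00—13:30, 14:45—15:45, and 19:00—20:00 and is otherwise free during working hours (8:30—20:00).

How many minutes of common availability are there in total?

315 minutes

Eitan free within 08:30–20:00: 08:30–13:00, 13:30–14:45, 15:45–19:00.
Zara ∩ Keiko: 08:30–10:15, 11:00–11:45, 12:00–12:30, 14:45–17:30, 18:30–19:45.
Zara ∩ Keiko ∩ Eitan: 08:30–10:15, 11:00–11:45, 12:00–12:30, 15:45–17:30, 18:30–19:00.
Total common minutes: 105 + 45 + 30 + 105 + 30 = 315.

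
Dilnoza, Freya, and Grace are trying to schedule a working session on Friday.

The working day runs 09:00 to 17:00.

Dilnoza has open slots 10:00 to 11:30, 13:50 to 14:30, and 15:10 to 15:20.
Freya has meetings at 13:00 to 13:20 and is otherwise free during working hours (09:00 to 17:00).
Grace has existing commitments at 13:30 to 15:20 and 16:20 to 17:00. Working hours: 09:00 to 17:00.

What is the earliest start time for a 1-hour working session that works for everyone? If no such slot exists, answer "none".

10:00

Freya free within 09:00–17:00: 09:00–13:00, 13:20–17:00.
Grace free within 09:00–17:00: 09:00–13:30, 15:20–16:20.
Dilnoza ∩ Freya: 10:00–11:30, 13:50–14:30, 15:10–15:20.
Dilnoza ∩ Freya ∩ Grace: 10:00–11:30.
Windows ≥ 60 min: 10:00–11:30.
Earliest such window starts at 10:00.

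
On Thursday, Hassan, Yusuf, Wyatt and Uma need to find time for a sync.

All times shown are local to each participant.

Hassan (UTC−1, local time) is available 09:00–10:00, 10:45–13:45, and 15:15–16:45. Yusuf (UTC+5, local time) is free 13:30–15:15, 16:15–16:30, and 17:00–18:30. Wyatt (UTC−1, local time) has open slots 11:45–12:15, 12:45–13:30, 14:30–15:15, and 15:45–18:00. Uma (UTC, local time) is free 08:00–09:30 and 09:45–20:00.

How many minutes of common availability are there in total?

30 minutes

Hassan → UTC: 10:00–11:00, 11:45–14:45, 16:15–17:45.
Yusuf → UTC: 08:30–10:15, 11:15–11:30, 12:00–13:30.
Wyatt → UTC: 12:45–13:15, 13:45–14:30, 15:30–16:15, 16:45–19:00.
Uma → UTC: 08:00–09:30, 09:45–20:00.
Hassan ∩ Yusuf: 10:00–10:15, 12:00–13:30.
Hassan ∩ Yusuf ∩ Wyatt: 12:45–13:15.
Hassan ∩ Yusuf ∩ Wyatt ∩ Uma: 12:45–13:15.
Total common minutes: 30.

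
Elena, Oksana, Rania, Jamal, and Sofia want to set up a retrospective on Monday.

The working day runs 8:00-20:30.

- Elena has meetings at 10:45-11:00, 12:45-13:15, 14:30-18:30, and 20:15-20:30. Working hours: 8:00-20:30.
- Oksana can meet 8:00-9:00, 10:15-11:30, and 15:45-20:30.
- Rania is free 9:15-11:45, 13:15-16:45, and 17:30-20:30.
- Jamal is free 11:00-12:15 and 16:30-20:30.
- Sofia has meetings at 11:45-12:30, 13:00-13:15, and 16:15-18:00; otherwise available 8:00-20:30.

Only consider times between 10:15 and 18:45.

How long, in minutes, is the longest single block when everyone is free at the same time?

30 minutes

Elena free within 08:00–20:30: 08:00–10:45, 11:00–12:45, 13:15–14:30, 18:30–20:15.
Sofia free within 08:00–20:30: 08:00–11:45, 12:30–13:00, 13:15–16:15, 18:00–20:30.
Elena ∩ Oksana: 08:00–09:00, 10:15–10:45, 11:00–11:30, 18:30–20:15.
Elena ∩ Oksana ∩ Rania: 10:15–10:45, 11:00–11:30, 18:30–20:15.
Elena ∩ Oksana ∩ Rania ∩ Jamal: 11:00–11:30, 18:30–20:15.
Elena ∩ Oksana ∩ Rania ∩ Jamal ∩ Sofia: 11:00–11:30, 18:30–20:15.
Restricted to 10:15–18:45: 11:00–11:30, 18:30–18:45.
Common window lengths: 30, 15 min; longest is 30.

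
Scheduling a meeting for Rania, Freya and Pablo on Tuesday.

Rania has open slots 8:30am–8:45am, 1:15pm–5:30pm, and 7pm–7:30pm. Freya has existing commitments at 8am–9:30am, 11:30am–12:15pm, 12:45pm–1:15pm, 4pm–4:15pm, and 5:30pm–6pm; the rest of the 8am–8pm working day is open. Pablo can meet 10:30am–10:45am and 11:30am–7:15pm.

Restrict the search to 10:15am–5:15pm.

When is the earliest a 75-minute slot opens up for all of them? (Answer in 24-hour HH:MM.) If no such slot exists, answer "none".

13:15

Freya free within 08:00–20:00: 09:30–11:30, 12:15–12:45, 13:15–16:00, 16:15–17:30, 18:00–20:00.
Rania ∩ Freya: 13:15–16:00, 16:15–17:30, 19:00–19:30.
Rania ∩ Freya ∩ Pablo: 13:15–16:00, 16:15–17:30, 19:00–19:15.
Restricted to 10:15–17:15: 13:15–16:00, 16:15–17:15.
Windows ≥ 75 min: 13:15–16:00.
Earliest such window starts at 13:15.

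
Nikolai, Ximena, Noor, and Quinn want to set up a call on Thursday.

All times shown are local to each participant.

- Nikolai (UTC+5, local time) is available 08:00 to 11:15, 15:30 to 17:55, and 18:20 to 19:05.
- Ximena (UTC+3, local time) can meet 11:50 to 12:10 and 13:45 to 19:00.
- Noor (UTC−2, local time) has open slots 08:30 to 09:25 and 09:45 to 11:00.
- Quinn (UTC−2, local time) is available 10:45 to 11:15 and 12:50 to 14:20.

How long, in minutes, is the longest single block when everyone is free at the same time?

Nikolai → UTC: 03:00–06:15, 10:30–12:55, 13:20–14:05.
Ximena → UTC: 08:50–09:10, 10:45–16:00.
Noor → UTC: 10:30–11:25, 11:45–13:00.
Quinn → UTC: 12:45–13:15, 14:50–16:20.
Nikolai ∩ Ximena: 10:45–12:55, 13:20–14:05.
Nikolai ∩ Ximena ∩ Noor: 10:45–11:25, 11:45–12:55.
Nikolai ∩ Ximena ∩ Noor ∩ Quinn: 12:45–12:55.
Single common window of 10 minutes.

10 minutes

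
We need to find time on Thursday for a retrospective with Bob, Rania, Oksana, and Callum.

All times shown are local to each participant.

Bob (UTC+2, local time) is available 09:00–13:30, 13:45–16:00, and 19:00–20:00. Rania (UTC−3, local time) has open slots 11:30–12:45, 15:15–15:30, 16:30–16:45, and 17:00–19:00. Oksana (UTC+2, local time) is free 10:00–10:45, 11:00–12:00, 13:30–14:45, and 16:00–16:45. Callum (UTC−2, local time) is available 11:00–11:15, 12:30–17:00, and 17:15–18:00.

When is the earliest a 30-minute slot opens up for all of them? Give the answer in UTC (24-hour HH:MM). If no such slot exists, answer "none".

Bob → UTC: 07:00–11:30, 11:45–14:00, 17:00–18:00.
Rania → UTC: 14:30–15:45, 18:15–18:30, 19:30–19:45, 20:00–22:00.
Oksana → UTC: 08:00–08:45, 09:00–10:00, 11:30–12:45, 14:00–14:45.
Callum → UTC: 13:00–13:15, 14:30–19:00, 19:15–20:00.
Bob ∩ Rania: (none).
Bob ∩ Rania ∩ Oksana: (none).
Bob ∩ Rania ∩ Oksana ∩ Callum: (none).
Windows ≥ 30 min: (none).

none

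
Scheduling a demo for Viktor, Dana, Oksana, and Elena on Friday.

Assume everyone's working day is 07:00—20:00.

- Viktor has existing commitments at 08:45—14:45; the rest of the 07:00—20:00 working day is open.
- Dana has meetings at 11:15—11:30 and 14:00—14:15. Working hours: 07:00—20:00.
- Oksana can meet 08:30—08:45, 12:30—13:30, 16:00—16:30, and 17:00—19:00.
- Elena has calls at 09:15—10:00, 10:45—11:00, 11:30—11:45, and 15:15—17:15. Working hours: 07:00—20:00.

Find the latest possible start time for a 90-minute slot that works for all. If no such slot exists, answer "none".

Viktor free within 07:00–20:00: 07:00–08:45, 14:45–20:00.
Dana free within 07:00–20:00: 07:00–11:15, 11:30–14:00, 14:15–20:00.
Elena free within 07:00–20:00: 07:00–09:15, 10:00–10:45, 11:00–11:30, 11:45–15:15, 17:15–20:00.
Viktor ∩ Dana: 07:00–08:45, 14:45–20:00.
Viktor ∩ Dana ∩ Oksana: 08:30–08:45, 16:00–16:30, 17:00–19:00.
Viktor ∩ Dana ∩ Oksana ∩ Elena: 08:30–08:45, 17:15–19:00.
Windows ≥ 90 min: 17:15–19:00.
Latest start in the last window 17:15–19:00 is 19:00 − 90 min = 17:30.

17:30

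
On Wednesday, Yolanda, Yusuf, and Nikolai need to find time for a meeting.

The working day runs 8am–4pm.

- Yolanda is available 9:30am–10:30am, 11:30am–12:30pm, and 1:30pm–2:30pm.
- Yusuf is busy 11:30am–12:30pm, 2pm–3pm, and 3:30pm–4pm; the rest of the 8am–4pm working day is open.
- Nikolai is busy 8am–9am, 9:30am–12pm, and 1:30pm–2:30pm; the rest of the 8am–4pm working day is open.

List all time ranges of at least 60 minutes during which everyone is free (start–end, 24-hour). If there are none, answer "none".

Yusuf free within 08:00–16:00: 08:00–11:30, 12:30–14:00, 15:00–15:30.
Nikolai free within 08:00–16:00: 09:00–09:30, 12:00–13:30, 14:30–16:00.
Yolanda ∩ Yusuf: 09:30–10:30, 13:30–14:00.
Yolanda ∩ Yusuf ∩ Nikolai: (none).
Windows ≥ 60 min: (none).

none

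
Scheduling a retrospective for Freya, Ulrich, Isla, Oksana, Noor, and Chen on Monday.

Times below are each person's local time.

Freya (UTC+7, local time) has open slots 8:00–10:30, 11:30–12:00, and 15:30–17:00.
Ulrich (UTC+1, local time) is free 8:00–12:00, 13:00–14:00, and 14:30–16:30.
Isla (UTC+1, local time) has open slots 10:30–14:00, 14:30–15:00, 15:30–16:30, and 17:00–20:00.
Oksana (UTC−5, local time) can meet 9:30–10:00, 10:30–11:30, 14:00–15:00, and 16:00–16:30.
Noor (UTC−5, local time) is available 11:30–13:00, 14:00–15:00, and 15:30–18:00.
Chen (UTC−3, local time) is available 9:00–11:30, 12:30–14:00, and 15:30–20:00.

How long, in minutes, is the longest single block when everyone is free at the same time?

Freya → UTC: 01:00–03:30, 04:30–05:00, 08:30–10:00.
Ulrich → UTC: 07:00–11:00, 12:00–13:00, 13:30–15:30.
Isla → UTC: 09:30–13:00, 13:30–14:00, 14:30–15:30, 16:00–19:00.
Oksana → UTC: 14:30–15:00, 15:30–16:30, 19:00–20:00, 21:00–21:30.
Noor → UTC: 16:30–18:00, 19:00–20:00, 20:30–23:00.
Chen → UTC: 12:00–14:30, 15:30–17:00, 18:30–23:00.
Freya ∩ Ulrich: 08:30–10:00.
Freya ∩ Ulrich ∩ Isla: 09:30–10:00.
Freya ∩ Ulrich ∩ Isla ∩ Oksana: (none).
Freya ∩ Ulrich ∩ Isla ∩ Oksana ∩ Noor: (none).
Freya ∩ Ulrich ∩ Isla ∩ Oksana ∩ Noor ∩ Chen: (none).
No common window.

0 minutes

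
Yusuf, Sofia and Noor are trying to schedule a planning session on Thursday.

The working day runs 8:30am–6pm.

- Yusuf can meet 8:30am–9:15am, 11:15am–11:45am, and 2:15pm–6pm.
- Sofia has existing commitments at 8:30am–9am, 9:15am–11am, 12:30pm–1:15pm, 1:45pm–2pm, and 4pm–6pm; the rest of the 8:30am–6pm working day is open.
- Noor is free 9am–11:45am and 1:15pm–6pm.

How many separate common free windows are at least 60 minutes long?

1

Sofia free within 08:30–18:00: 09:00–09:15, 11:00–12:30, 13:15–13:45, 14:00–16:00.
Yusuf ∩ Sofia: 09:00–09:15, 11:15–11:45, 14:15–16:00.
Yusuf ∩ Sofia ∩ Noor: 09:00–09:15, 11:15–11:45, 14:15–16:00.
Windows ≥ 60 min: 14:15–16:00.
That's 1 window.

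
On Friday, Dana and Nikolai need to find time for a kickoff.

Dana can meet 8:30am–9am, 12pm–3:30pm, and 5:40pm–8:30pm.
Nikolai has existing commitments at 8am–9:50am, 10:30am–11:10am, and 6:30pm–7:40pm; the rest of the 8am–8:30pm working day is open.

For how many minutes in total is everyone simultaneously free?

310 minutes

Nikolai free within 08:00–20:30: 09:50–10:30, 11:10–18:30, 19:40–20:30.
Dana ∩ Nikolai: 12:00–15:30, 17:40–18:30, 19:40–20:30.
Total common minutes: 210 + 50 + 50 = 310.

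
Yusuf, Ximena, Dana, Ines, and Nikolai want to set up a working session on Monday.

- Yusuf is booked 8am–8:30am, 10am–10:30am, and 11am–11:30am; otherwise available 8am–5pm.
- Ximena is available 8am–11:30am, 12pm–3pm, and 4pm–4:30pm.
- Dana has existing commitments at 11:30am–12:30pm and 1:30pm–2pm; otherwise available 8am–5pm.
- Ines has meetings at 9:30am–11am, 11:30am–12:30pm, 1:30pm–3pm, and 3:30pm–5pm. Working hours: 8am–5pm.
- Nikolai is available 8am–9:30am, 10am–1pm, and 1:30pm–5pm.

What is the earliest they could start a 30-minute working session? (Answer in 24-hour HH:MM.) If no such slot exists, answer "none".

Yusuf free within 08:00–17:00: 08:30–10:00, 10:30–11:00, 11:30–17:00.
Dana free within 08:00–17:00: 08:00–11:30, 12:30–13:30, 14:00–17:00.
Ines free within 08:00–17:00: 08:00–09:30, 11:00–11:30, 12:30–13:30, 15:00–15:30.
Yusuf ∩ Ximena: 08:30–10:00, 10:30–11:00, 12:00–15:00, 16:00–16:30.
Yusuf ∩ Ximena ∩ Dana: 08:30–10:00, 10:30–11:00, 12:30–13:30, 14:00–15:00, 16:00–16:30.
Yusuf ∩ Ximena ∩ Dana ∩ Ines: 08:30–09:30, 12:30–13:30.
Yusuf ∩ Ximena ∩ Dana ∩ Ines ∩ Nikolai: 08:30–09:30, 12:30–13:00.
Windows ≥ 30 min: 08:30–09:30, 12:30–13:00.
Earliest such window starts at 08:30.

08:30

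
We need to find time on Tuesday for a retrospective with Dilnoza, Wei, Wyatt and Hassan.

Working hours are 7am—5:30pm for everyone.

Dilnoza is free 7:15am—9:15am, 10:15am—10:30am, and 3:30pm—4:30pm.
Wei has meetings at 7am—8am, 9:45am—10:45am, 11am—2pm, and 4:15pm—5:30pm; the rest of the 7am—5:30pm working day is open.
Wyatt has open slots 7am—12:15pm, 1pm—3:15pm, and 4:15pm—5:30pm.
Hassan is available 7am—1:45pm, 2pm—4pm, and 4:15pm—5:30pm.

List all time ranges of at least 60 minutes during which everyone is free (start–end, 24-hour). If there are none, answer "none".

08:00–09:15

Wei free within 07:00–17:30: 08:00–09:45, 10:45–11:00, 14:00–16:15.
Dilnoza ∩ Wei: 08:00–09:15, 15:30–16:15.
Dilnoza ∩ Wei ∩ Wyatt: 08:00–09:15.
Dilnoza ∩ Wei ∩ Wyatt ∩ Hassan: 08:00–09:15.
Windows ≥ 60 min: 08:00–09:15.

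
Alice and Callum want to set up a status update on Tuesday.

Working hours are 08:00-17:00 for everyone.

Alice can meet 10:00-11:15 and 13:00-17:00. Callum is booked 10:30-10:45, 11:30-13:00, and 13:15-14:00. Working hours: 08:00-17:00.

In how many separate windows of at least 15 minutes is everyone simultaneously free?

Callum free within 08:00–17:00: 08:00–10:30, 10:45–11:30, 13:00–13:15, 14:00–17:00.
Alice ∩ Callum: 10:00–10:30, 10:45–11:15, 13:00–13:15, 14:00–17:00.
Windows ≥ 15 min: 10:00–10:30, 10:45–11:15, 13:00–13:15, 14:00–17:00.
That's 4 windows.

4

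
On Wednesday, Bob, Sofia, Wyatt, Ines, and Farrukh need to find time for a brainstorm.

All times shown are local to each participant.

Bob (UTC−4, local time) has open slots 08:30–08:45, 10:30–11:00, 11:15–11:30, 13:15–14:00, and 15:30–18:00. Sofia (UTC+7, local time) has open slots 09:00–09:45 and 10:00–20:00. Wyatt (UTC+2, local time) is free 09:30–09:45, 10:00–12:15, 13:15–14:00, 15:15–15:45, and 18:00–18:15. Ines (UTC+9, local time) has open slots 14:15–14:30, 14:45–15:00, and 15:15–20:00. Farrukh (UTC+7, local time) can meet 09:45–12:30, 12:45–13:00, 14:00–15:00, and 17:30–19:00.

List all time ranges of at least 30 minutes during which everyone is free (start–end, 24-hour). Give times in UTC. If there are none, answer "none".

Bob → UTC: 12:30–12:45, 14:30–15:00, 15:15–15:30, 17:15–18:00, 19:30–22:00.
Sofia → UTC: 02:00–02:45, 03:00–13:00.
Wyatt → UTC: 07:30–07:45, 08:00–10:15, 11:15–12:00, 13:15–13:45, 16:00–16:15.
Ines → UTC: 05:15–05:30, 05:45–06:00, 06:15–11:00.
Farrukh → UTC: 02:45–05:30, 05:45–06:00, 07:00–08:00, 10:30–12:00.
Bob ∩ Sofia: 12:30–12:45.
Bob ∩ Sofia ∩ Wyatt: (none).
Bob ∩ Sofia ∩ Wyatt ∩ Ines: (none).
Bob ∩ Sofia ∩ Wyatt ∩ Ines ∩ Farrukh: (none).
Windows ≥ 30 min: (none).

none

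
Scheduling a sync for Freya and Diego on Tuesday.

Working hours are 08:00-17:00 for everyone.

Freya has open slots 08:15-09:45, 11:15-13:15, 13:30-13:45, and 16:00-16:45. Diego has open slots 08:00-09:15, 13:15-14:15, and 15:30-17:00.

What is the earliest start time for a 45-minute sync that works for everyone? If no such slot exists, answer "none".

08:15

Freya ∩ Diego: 08:15–09:15, 13:30–13:45, 16:00–16:45.
Windows ≥ 45 min: 08:15–09:15, 16:00–16:45.
Earliest such window starts at 08:15.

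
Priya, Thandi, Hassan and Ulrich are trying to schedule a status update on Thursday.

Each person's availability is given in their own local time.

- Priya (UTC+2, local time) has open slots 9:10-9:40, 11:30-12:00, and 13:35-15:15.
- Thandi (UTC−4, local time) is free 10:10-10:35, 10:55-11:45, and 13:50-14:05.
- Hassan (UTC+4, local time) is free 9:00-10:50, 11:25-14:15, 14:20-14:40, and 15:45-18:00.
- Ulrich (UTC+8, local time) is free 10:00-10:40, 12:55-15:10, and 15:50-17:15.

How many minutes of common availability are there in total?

Priya → UTC: 07:10–07:40, 09:30–10:00, 11:35–13:15.
Thandi → UTC: 14:10–14:35, 14:55–15:45, 17:50–18:05.
Hassan → UTC: 05:00–06:50, 07:25–10:15, 10:20–10:40, 11:45–14:00.
Ulrich → UTC: 02:00–02:40, 04:55–07:10, 07:50–09:15.
Priya ∩ Thandi: (none).
Priya ∩ Thandi ∩ Hassan: (none).
Priya ∩ Thandi ∩ Hassan ∩ Ulrich: (none).
Total common minutes: 0.

0 minutes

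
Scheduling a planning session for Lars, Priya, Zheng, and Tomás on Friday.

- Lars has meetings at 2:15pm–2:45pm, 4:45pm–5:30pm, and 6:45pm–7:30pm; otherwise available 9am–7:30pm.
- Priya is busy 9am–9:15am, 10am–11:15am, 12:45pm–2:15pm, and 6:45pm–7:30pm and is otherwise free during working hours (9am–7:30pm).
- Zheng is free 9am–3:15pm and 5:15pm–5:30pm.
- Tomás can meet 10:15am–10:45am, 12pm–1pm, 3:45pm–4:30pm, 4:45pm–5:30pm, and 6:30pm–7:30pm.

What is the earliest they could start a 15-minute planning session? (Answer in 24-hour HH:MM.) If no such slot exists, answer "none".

Lars free within 09:00–19:30: 09:00–14:15, 14:45–16:45, 17:30–18:45.
Priya free within 09:00–19:30: 09:15–10:00, 11:15–12:45, 14:15–18:45.
Lars ∩ Priya: 09:15–10:00, 11:15–12:45, 14:45–16:45, 17:30–18:45.
Lars ∩ Priya ∩ Zheng: 09:15–10:00, 11:15–12:45, 14:45–15:15.
Lars ∩ Priya ∩ Zheng ∩ Tomás: 12:00–12:45.
Windows ≥ 15 min: 12:00–12:45.
Earliest such window starts at 12:00.

12:00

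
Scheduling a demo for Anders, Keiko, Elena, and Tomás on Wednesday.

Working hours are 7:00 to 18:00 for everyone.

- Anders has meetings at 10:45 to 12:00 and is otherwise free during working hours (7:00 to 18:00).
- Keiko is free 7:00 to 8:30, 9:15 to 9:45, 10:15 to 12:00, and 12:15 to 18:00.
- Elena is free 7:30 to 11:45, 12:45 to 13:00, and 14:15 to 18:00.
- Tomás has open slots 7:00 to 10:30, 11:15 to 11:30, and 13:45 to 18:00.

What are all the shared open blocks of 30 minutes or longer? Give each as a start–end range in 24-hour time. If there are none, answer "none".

Anders free within 07:00–18:00: 07:00–10:45, 12:00–18:00.
Anders ∩ Keiko: 07:00–08:30, 09:15–09:45, 10:15–10:45, 12:15–18:00.
Anders ∩ Keiko ∩ Elena: 07:30–08:30, 09:15–09:45, 10:15–10:45, 12:45–13:00, 14:15–18:00.
Anders ∩ Keiko ∩ Elena ∩ Tomás: 07:30–08:30, 09:15–09:45, 10:15–10:30, 14:15–18:00.
Windows ≥ 30 min: 07:30–08:30, 09:15–09:45, 14:15–18:00.

07:30–08:30, 09:15–09:45, 14:15–18:00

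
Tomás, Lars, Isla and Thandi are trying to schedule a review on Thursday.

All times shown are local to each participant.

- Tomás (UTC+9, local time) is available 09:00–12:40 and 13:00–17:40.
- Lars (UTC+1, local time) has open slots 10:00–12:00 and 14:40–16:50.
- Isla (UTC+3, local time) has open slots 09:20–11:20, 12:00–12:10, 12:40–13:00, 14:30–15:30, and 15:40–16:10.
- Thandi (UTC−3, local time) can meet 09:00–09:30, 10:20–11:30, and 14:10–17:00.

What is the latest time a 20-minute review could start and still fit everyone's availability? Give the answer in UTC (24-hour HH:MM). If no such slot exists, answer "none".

Tomás → UTC: 00:00–03:40, 04:00–08:40.
Lars → UTC: 09:00–11:00, 13:40–15:50.
Isla → UTC: 06:20–08:20, 09:00–09:10, 09:40–10:00, 11:30–12:30, 12:40–13:10.
Thandi → UTC: 12:00–12:30, 13:20–14:30, 17:10–20:00.
Tomás ∩ Lars: (none).
Tomás ∩ Lars ∩ Isla: (none).
Tomás ∩ Lars ∩ Isla ∩ Thandi: (none).
Windows ≥ 20 min: (none).

none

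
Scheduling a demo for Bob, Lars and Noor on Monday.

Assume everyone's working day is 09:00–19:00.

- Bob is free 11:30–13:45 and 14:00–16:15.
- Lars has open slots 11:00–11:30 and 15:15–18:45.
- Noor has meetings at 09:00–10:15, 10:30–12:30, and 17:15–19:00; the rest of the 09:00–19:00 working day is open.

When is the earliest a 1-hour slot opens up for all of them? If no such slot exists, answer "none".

15:15

Noor free within 09:00–19:00: 10:15–10:30, 12:30–17:15.
Bob ∩ Lars: 15:15–16:15.
Bob ∩ Lars ∩ Noor: 15:15–16:15.
Windows ≥ 60 min: 15:15–16:15.
Earliest such window starts at 15:15.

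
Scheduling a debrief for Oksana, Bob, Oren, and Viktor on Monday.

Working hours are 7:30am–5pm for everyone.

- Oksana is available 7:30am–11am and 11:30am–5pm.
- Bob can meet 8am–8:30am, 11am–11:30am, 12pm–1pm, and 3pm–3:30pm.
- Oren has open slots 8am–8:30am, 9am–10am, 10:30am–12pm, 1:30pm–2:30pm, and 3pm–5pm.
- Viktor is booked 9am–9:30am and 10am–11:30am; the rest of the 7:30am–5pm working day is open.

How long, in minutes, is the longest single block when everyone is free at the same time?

Viktor free within 07:30–17:00: 07:30–09:00, 09:30–10:00, 11:30–17:00.
Oksana ∩ Bob: 08:00–08:30, 12:00–13:00, 15:00–15:30.
Oksana ∩ Bob ∩ Oren: 08:00–08:30, 15:00–15:30.
Oksana ∩ Bob ∩ Oren ∩ Viktor: 08:00–08:30, 15:00–15:30.
Common window lengths: 30, 30 min; longest is 30.

30 minutes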